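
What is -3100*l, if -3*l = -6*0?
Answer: 0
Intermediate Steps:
l = 0 (l = -(-2)*0 = -1/3*0 = 0)
-3100*l = -3100*0 = 0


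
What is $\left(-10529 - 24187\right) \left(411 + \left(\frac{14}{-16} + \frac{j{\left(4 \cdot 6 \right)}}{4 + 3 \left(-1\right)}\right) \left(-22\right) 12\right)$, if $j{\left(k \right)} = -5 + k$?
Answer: $151847784$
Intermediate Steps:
$\left(-10529 - 24187\right) \left(411 + \left(\frac{14}{-16} + \frac{j{\left(4 \cdot 6 \right)}}{4 + 3 \left(-1\right)}\right) \left(-22\right) 12\right) = \left(-10529 - 24187\right) \left(411 + \left(\frac{14}{-16} + \frac{-5 + 4 \cdot 6}{4 + 3 \left(-1\right)}\right) \left(-22\right) 12\right) = - 34716 \left(411 + \left(14 \left(- \frac{1}{16}\right) + \frac{-5 + 24}{4 - 3}\right) \left(-22\right) 12\right) = - 34716 \left(411 + \left(- \frac{7}{8} + \frac{19}{1}\right) \left(-22\right) 12\right) = - 34716 \left(411 + \left(- \frac{7}{8} + 19 \cdot 1\right) \left(-22\right) 12\right) = - 34716 \left(411 + \left(- \frac{7}{8} + 19\right) \left(-22\right) 12\right) = - 34716 \left(411 + \frac{145}{8} \left(-22\right) 12\right) = - 34716 \left(411 - 4785\right) = \left(-34716\right) \left(-4374\right) = 151847784$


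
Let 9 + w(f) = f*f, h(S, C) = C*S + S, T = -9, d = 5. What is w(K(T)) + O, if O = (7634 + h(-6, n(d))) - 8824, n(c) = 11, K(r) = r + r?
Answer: -947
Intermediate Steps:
K(r) = 2*r
h(S, C) = S + C*S
w(f) = -9 + f² (w(f) = -9 + f*f = -9 + f²)
O = -1262 (O = (7634 - 6*(1 + 11)) - 8824 = (7634 - 6*12) - 8824 = (7634 - 72) - 8824 = 7562 - 8824 = -1262)
w(K(T)) + O = (-9 + (2*(-9))²) - 1262 = (-9 + (-18)²) - 1262 = (-9 + 324) - 1262 = 315 - 1262 = -947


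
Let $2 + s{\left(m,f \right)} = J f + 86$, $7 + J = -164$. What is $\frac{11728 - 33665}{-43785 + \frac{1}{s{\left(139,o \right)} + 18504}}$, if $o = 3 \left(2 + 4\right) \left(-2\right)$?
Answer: $\frac{542809128}{1083416039} \approx 0.50102$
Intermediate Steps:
$J = -171$ ($J = -7 - 164 = -171$)
$o = -36$ ($o = 3 \cdot 6 \left(-2\right) = 18 \left(-2\right) = -36$)
$s{\left(m,f \right)} = 84 - 171 f$ ($s{\left(m,f \right)} = -2 - \left(-86 + 171 f\right) = 84 - 171 f$)
$\frac{11728 - 33665}{-43785 + \frac{1}{s{\left(139,o \right)} + 18504}} = \frac{11728 - 33665}{-43785 + \frac{1}{\left(84 - -6156\right) + 18504}} = - \frac{21937}{-43785 + \frac{1}{\left(84 + 6156\right) + 18504}} = - \frac{21937}{-43785 + \frac{1}{6240 + 18504}} = - \frac{21937}{-43785 + \frac{1}{24744}} = - \frac{21937}{- \frac{1083416039}{24744}} = \left(-21937\right) \left(- \frac{24744}{1083416039}\right) = \frac{542809128}{1083416039}$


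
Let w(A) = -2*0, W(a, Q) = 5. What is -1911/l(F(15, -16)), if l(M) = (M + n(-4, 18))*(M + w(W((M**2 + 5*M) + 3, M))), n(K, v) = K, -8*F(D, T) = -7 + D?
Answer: -1911/5 ≈ -382.20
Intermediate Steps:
F(D, T) = 7/8 - D/8 (F(D, T) = -(-7 + D)/8 = 7/8 - D/8)
w(A) = 0
l(M) = M*(-4 + M) (l(M) = (M - 4)*(M + 0) = (-4 + M)*M = M*(-4 + M))
-1911/l(F(15, -16)) = -1911*1/((-4 + (7/8 - 1/8*15))*(7/8 - 1/8*15)) = -1911*1/((-4 + (7/8 - 15/8))*(7/8 - 15/8)) = -1911*(-1/(-4 - 1)) = -1911/((-1*(-5))) = -1911/5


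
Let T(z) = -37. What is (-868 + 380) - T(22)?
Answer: -451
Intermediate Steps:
(-868 + 380) - T(22) = (-868 + 380) - 1*(-37) = -488 + 37 = -451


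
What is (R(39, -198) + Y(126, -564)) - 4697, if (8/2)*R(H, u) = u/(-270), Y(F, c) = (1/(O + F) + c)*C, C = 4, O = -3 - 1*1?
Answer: -25447189/3660 ≈ -6952.8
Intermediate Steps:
O = -4 (O = -3 - 1 = -4)
Y(F, c) = 4*c + 4/(-4 + F) (Y(F, c) = (1/(-4 + F) + c)*4 = (c + 1/(-4 + F))*4 = 4*c + 4/(-4 + F))
R(H, u) = -u/1080 (R(H, u) = (u/(-270))/4 = (u*(-1/270))/4 = (-u/270)/4 = -u/1080)
(R(39, -198) + Y(126, -564)) - 4697 = (-1/1080*(-198) + 4*(1 - 4*(-564) + 126*(-564))/(-4 + 126)) - 4697 = (11/60 + 4*(1 + 2256 - 71064)/122) - 4697 = (11/60 + 4*(1/122)*(-68807)) - 4697 = (11/60 - 137614/61) - 4697 = -8256169/3660 - 4697 = -25447189/3660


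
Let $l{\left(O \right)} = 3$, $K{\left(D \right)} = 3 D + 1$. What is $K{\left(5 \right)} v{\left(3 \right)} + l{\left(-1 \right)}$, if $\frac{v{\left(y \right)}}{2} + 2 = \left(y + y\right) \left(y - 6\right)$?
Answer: $-637$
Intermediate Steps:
$K{\left(D \right)} = 1 + 3 D$
$v{\left(y \right)} = -4 + 4 y \left(-6 + y\right)$ ($v{\left(y \right)} = -4 + 2 \left(y + y\right) \left(y - 6\right) = -4 + 2 \cdot 2 y \left(-6 + y\right) = -4 + 4 y \left(-6 + y\right)$)
$K{\left(5 \right)} v{\left(3 \right)} + l{\left(-1 \right)} = \left(1 + 3 \cdot 5\right) \left(-4 - 72 + 4 \cdot 3^{2}\right) + 3 = \left(1 + 15\right) \left(-4 - 72 + 4 \cdot 9\right) + 3 = 16 \left(-4 - 72 + 36\right) + 3 = 16 \left(-40\right) + 3 = -640 + 3 = -637$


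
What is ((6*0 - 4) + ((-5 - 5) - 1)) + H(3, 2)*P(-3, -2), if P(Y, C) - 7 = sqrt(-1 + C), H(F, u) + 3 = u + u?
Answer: -8 + I*sqrt(3) ≈ -8.0 + 1.732*I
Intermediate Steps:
H(F, u) = -3 + 2*u (H(F, u) = -3 + (u + u) = -3 + 2*u)
P(Y, C) = 7 + sqrt(-1 + C)
((6*0 - 4) + ((-5 - 5) - 1)) + H(3, 2)*P(-3, -2) = ((6*0 - 4) + ((-5 - 5) - 1)) + (-3 + 2*2)*(7 + sqrt(-1 - 2)) = ((0 - 4) + (-10 - 1)) + (-3 + 4)*(7 + sqrt(-3)) = (-4 - 11) + 1*(7 + I*sqrt(3)) = -15 + (7 + I*sqrt(3)) = -8 + I*sqrt(3)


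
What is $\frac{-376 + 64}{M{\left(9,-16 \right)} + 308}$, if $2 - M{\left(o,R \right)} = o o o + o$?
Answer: $\frac{78}{107} \approx 0.72897$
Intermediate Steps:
$M{\left(o,R \right)} = 2 - o - o^{3}$ ($M{\left(o,R \right)} = 2 - \left(o o o + o\right) = 2 - \left(o^{2} o + o\right) = 2 - \left(o^{3} + o\right) = 2 - \left(o + o^{3}\right) = 2 - o - o^{3}$)
$\frac{-376 + 64}{M{\left(9,-16 \right)} + 308} = \frac{-376 + 64}{\left(2 - 9 - 9^{3}\right) + 308} = - \frac{312}{\left(2 - 9 - 729\right) + 308} = - \frac{312}{-736 + 308} = - \frac{312}{-428} = \left(-312\right) \left(- \frac{1}{428}\right) = \frac{78}{107}$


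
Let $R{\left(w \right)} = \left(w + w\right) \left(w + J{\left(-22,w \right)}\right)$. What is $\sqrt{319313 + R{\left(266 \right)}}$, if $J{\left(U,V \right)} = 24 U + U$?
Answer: $5 \sqrt{6729} \approx 410.15$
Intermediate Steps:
$J{\left(U,V \right)} = 25 U$
$R{\left(w \right)} = 2 w \left(-550 + w\right)$ ($R{\left(w \right)} = \left(w + w\right) \left(w + 25 \left(-22\right)\right) = 2 w \left(w - 550\right) = 2 w \left(-550 + w\right)$)
$\sqrt{319313 + R{\left(266 \right)}} = \sqrt{319313 + 2 \cdot 266 \left(-550 + 266\right)} = \sqrt{319313 + 2 \cdot 266 \left(-284\right)} = \sqrt{319313 - 151088} = \sqrt{168225} = 5 \sqrt{6729}$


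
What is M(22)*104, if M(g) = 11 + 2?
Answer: 1352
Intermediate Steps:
M(g) = 13
M(22)*104 = 13*104 = 1352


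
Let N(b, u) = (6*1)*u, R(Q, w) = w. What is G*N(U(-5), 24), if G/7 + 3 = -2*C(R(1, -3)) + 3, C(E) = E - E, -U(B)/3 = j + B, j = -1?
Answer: 0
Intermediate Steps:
U(B) = 3 - 3*B (U(B) = -3*(-1 + B) = 3 - 3*B)
N(b, u) = 6*u
C(E) = 0
G = 0 (G = -21 + 7*(-2*0 + 3) = -21 + 7*(0 + 3) = -21 + 7*3 = -21 + 21 = 0)
G*N(U(-5), 24) = 0*(6*24) = 0*144 = 0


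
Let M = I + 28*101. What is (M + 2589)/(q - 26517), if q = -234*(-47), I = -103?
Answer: -5314/15519 ≈ -0.34242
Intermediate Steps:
q = 10998
M = 2725 (M = -103 + 28*101 = -103 + 2828 = 2725)
(M + 2589)/(q - 26517) = (2725 + 2589)/(10998 - 26517) = 5314/(-15519) = 5314*(-1/15519) = -5314/15519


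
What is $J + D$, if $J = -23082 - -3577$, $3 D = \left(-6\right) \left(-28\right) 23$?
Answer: $-18217$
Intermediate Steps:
$D = 1288$ ($D = \frac{\left(-6\right) \left(-28\right) 23}{3} = \frac{168 \cdot 23}{3} = \frac{1}{3} \cdot 3864 = 1288$)
$J = -19505$ ($J = -23082 + 3577 = -19505$)
$J + D = -19505 + 1288 = -18217$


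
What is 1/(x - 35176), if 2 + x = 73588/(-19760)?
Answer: -4940/173797717 ≈ -2.8424e-5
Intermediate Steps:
x = -28277/4940 (x = -2 + 73588/(-19760) = -2 + 73588*(-1/19760) = -2 - 18397/4940 = -28277/4940 ≈ -5.7241)
1/(x - 35176) = 1/(-28277/4940 - 35176) = 1/(-173797717/4940) = -4940/173797717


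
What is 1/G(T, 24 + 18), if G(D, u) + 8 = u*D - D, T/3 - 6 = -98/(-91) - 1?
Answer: 13/9613 ≈ 0.0013523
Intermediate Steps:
T = 237/13 (T = 18 + 3*(-98/(-91) - 1) = 18 + 3*(-98*(-1/91) - 1) = 18 + 3*(14/13 - 1) = 18 + 3*(1/13) = 18 + 3/13 = 237/13 ≈ 18.231)
G(D, u) = -8 - D + D*u (G(D, u) = -8 + (u*D - D) = -8 + (D*u - D) = -8 + (-D + D*u) = -8 - D + D*u)
1/G(T, 24 + 18) = 1/(-8 - 1*237/13 + 237*(24 + 18)/13) = 1/(-8 - 237/13 + (237/13)*42) = 1/(-8 - 237/13 + 9954/13) = 1/(9613/13) = 13/9613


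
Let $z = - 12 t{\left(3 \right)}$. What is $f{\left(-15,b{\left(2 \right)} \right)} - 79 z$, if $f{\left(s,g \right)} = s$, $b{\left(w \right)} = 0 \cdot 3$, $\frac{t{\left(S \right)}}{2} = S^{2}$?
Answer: $17049$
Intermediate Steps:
$t{\left(S \right)} = 2 S^{2}$
$b{\left(w \right)} = 0$
$z = -216$ ($z = - 12 \cdot 2 \cdot 3^{2} = - 12 \cdot 2 \cdot 9 = \left(-12\right) 18 = -216$)
$f{\left(-15,b{\left(2 \right)} \right)} - 79 z = -15 - -17064 = -15 + 17064 = 17049$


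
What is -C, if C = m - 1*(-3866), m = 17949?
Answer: -21815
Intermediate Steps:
C = 21815 (C = 17949 - 1*(-3866) = 17949 + 3866 = 21815)
-C = -1*21815 = -21815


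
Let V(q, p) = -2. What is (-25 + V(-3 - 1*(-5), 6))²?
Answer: 729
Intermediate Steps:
(-25 + V(-3 - 1*(-5), 6))² = (-25 - 2)² = (-27)² = 729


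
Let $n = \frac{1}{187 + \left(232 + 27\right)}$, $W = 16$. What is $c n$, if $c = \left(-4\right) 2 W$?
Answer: $- \frac{64}{223} \approx -0.287$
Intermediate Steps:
$n = \frac{1}{446}$ ($n = \frac{1}{187 + 259} = \frac{1}{446} \approx 0.0022422$)
$c = -128$ ($c = \left(-4\right) 2 \cdot 16 = \left(-8\right) 16 = -128$)
$c n = \left(-128\right) \frac{1}{446} = - \frac{64}{223}$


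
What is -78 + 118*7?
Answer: 748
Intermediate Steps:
-78 + 118*7 = -78 + 826 = 748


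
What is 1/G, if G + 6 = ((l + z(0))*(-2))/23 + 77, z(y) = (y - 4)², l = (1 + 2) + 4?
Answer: 1/69 ≈ 0.014493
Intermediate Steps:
l = 7 (l = 3 + 4 = 7)
z(y) = (-4 + y)²
G = 69 (G = -6 + (((7 + (-4 + 0)²)*(-2))/23 + 77) = -6 + (((7 + (-4)²)*(-2))/23 + 77) = -6 + (((7 + 16)*(-2))/23 + 77) = -6 + ((23*(-2))/23 + 77) = -6 + ((1/23)*(-46) + 77) = -6 + (-2 + 77) = -6 + 75 = 69)
1/G = 1/69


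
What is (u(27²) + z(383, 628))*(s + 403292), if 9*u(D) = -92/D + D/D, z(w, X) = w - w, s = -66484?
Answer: 214546696/6561 ≈ 32700.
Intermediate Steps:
z(w, X) = 0
u(D) = ⅑ - 92/(9*D) (u(D) = (-92/D + D/D)/9 = (-92/D + 1)/9 = (1 - 92/D)/9 = ⅑ - 92/(9*D))
(u(27²) + z(383, 628))*(s + 403292) = ((-92 + 27²)/(9*(27²)) + 0)*(-66484 + 403292) = ((⅑)*(-92 + 729)/729 + 0)*336808 = ((⅑)*(1/729)*637 + 0)*336808 = (637/6561 + 0)*336808 = (637/6561)*336808 = 214546696/6561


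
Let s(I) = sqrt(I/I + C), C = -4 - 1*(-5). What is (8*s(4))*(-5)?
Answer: -40*sqrt(2) ≈ -56.569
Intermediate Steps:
C = 1 (C = -4 + 5 = 1)
s(I) = sqrt(2) (s(I) = sqrt(I/I + 1) = sqrt(1 + 1) = sqrt(2))
(8*s(4))*(-5) = (8*sqrt(2))*(-5) = -40*sqrt(2)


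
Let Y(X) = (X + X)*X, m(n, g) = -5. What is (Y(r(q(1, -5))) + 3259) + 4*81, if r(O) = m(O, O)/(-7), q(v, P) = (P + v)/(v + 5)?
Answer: 175617/49 ≈ 3584.0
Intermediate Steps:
q(v, P) = (P + v)/(5 + v)
r(O) = 5/7 (r(O) = -5/(-7) = -5*(-⅐) = 5/7)
Y(X) = 2*X² (Y(X) = (2*X)*X = 2*X²)
(Y(r(q(1, -5))) + 3259) + 4*81 = (2*(5/7)² + 3259) + 4*81 = (2*(25/49) + 3259) + 324 = (50/49 + 3259) + 324 = 159741/49 + 324 = 175617/49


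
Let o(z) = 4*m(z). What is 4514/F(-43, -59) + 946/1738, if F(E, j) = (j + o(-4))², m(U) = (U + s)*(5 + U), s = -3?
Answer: 682073/597951 ≈ 1.1407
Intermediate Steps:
m(U) = (-3 + U)*(5 + U) (m(U) = (U - 3)*(5 + U) = (-3 + U)*(5 + U))
o(z) = -60 + 4*z² + 8*z (o(z) = 4*(-15 + z² + 2*z) = -60 + 4*z² + 8*z)
F(E, j) = (-28 + j)² (F(E, j) = (j + (-60 + 4*(-4)² + 8*(-4)))² = (j + (-60 + 4*16 - 32))² = (j + (-60 + 64 - 32))² = (j - 28)² = (-28 + j)²)
4514/F(-43, -59) + 946/1738 = 4514/((-28 - 59)²) + 946/1738 = 4514/((-87)²) + 946*(1/1738) = 4514/7569 + 43/79 = 682073/597951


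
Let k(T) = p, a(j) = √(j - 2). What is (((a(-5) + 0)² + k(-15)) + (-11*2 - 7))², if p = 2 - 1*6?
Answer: 1600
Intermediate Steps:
a(j) = √(-2 + j)
p = -4 (p = 2 - 6 = -4)
k(T) = -4
(((a(-5) + 0)² + k(-15)) + (-11*2 - 7))² = (((√(-2 - 5) + 0)² - 4) + (-11*2 - 7))² = (((√(-7) + 0)² - 4) + (-22 - 7))² = (((I*√7 + 0)² - 4) - 29)² = (((I*√7)² - 4) - 29)² = ((-7 - 4) - 29)² = (-11 - 29)² = (-40)² = 1600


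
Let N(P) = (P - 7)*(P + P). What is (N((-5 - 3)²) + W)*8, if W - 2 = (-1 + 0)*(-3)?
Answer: 58408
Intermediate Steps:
N(P) = 2*P*(-7 + P) (N(P) = (-7 + P)*(2*P) = 2*P*(-7 + P))
W = 5 (W = 2 + (-1 + 0)*(-3) = 2 - 1*(-3) = 2 + 3 = 5)
(N((-5 - 3)²) + W)*8 = (2*(-5 - 3)²*(-7 + (-5 - 3)²) + 5)*8 = (2*(-8)²*(-7 + (-8)²) + 5)*8 = (2*64*(-7 + 64) + 5)*8 = (2*64*57 + 5)*8 = (7296 + 5)*8 = 7301*8 = 58408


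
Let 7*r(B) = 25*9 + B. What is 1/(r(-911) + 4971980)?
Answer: 1/4971882 ≈ 2.0113e-7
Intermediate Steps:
r(B) = 225/7 + B/7 (r(B) = (25*9 + B)/7 = (225 + B)/7 = 225/7 + B/7)
1/(r(-911) + 4971980) = 1/((225/7 + (⅐)*(-911)) + 4971980) = 1/((225/7 - 911/7) + 4971980) = 1/(-98 + 4971980) = 1/4971882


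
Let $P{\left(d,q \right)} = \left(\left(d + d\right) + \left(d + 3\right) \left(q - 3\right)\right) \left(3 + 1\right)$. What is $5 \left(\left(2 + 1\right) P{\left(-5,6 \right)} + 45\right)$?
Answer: $-735$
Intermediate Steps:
$P{\left(d,q \right)} = 8 d + 4 \left(-3 + q\right) \left(3 + d\right)$ ($P{\left(d,q \right)} = \left(2 d + \left(3 + d\right) \left(-3 + q\right)\right) 4 = \left(2 d + \left(-3 + q\right) \left(3 + d\right)\right) 4 = 8 d + 4 \left(-3 + q\right) \left(3 + d\right)$)
$5 \left(\left(2 + 1\right) P{\left(-5,6 \right)} + 45\right) = 5 \left(\left(2 + 1\right) \left(-36 - -20 + 12 \cdot 6 + 4 \left(-5\right) 6\right) + 45\right) = 5 \left(3 \left(-36 + 20 + 72 - 120\right) + 45\right) = 5 \left(3 \left(-64\right) + 45\right) = 5 \left(-192 + 45\right) = 5 \left(-147\right) = -735$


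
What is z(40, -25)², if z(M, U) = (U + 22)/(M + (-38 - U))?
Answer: 1/81 ≈ 0.012346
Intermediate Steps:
z(M, U) = (22 + U)/(-38 + M - U)
z(40, -25)² = ((22 - 25)/(-38 + 40 - 1*(-25)))² = (-3/(-38 + 40 + 25))² = (-3/27)² = ((1/27)*(-3))² = (-⅑)² = 1/81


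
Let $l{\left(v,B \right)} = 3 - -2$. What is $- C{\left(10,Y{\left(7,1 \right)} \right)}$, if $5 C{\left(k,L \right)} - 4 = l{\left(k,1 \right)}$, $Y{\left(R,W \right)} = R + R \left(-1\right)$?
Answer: $- \frac{9}{5} \approx -1.8$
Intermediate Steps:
$l{\left(v,B \right)} = 5$ ($l{\left(v,B \right)} = 3 + 2 = 5$)
$Y{\left(R,W \right)} = 0$ ($Y{\left(R,W \right)} = R - R = 0$)
$C{\left(k,L \right)} = \frac{9}{5}$ ($C{\left(k,L \right)} = \frac{4}{5} + \frac{1}{5} \cdot 5 = \frac{4}{5} + 1 = \frac{9}{5}$)
$- C{\left(10,Y{\left(7,1 \right)} \right)} = \left(-1\right) \frac{9}{5} = - \frac{9}{5}$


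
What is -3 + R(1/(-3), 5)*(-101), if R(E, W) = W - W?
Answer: -3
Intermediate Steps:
R(E, W) = 0
-3 + R(1/(-3), 5)*(-101) = -3 + 0*(-101) = -3 + 0 = -3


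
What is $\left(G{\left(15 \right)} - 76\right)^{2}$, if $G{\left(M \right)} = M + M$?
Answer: $2116$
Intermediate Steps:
$G{\left(M \right)} = 2 M$
$\left(G{\left(15 \right)} - 76\right)^{2} = \left(2 \cdot 15 - 76\right)^{2} = \left(30 - 76\right)^{2} = \left(-46\right)^{2} = 2116$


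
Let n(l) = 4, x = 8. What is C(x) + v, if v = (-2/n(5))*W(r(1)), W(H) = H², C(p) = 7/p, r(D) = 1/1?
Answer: 3/8 ≈ 0.37500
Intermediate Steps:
r(D) = 1
v = -½ (v = -2/4*1² = -2*¼*1 = -½*1 = -½ ≈ -0.50000)
C(x) + v = 7/8 - ½ = 3/8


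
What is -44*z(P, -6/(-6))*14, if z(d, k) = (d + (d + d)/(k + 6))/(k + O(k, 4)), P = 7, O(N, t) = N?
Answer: -2772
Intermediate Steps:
z(d, k) = (d + 2*d/(6 + k))/(2*k) (z(d, k) = (d + (d + d)/(k + 6))/(k + k) = (d + (2*d)/(6 + k))/((2*k)) = (d + 2*d/(6 + k))*(1/(2*k)) = (d + 2*d/(6 + k))/(2*k))
-44*z(P, -6/(-6))*14 = -22*7*(8 - 6/(-6))/(((-6/(-6)))*(6 - 6/(-6)))*14 = -22*7*(8 - 6*(-⅙))/(((-6*(-⅙)))*(6 - 6*(-⅙)))*14 = -22*7*(8 + 1)/(1*(6 + 1))*14 = -22*7*9/7*14 = -44*9/2*14 = -198*14 = -2772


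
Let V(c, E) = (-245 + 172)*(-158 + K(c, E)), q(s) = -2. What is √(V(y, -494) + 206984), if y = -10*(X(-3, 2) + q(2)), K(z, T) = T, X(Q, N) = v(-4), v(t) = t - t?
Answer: 2*√63645 ≈ 504.56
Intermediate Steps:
v(t) = 0
X(Q, N) = 0
y = 20 (y = -10*(0 - 2) = -10*(-2) = 20)
V(c, E) = 11534 - 73*E (V(c, E) = (-245 + 172)*(-158 + E) = -73*(-158 + E) = 11534 - 73*E)
√(V(y, -494) + 206984) = √((11534 - 73*(-494)) + 206984) = √((11534 + 36062) + 206984) = √(47596 + 206984) = √254580 = 2*√63645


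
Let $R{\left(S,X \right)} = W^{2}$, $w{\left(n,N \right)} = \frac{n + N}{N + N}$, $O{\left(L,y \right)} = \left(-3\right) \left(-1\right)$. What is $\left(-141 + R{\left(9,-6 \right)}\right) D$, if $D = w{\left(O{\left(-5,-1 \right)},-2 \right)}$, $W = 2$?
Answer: $\frac{137}{4} \approx 34.25$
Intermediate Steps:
$O{\left(L,y \right)} = 3$
$w{\left(n,N \right)} = \frac{N + n}{2 N}$
$R{\left(S,X \right)} = 4$ ($R{\left(S,X \right)} = 2^{2} = 4$)
$D = - \frac{1}{4}$ ($D = \frac{-2 + 3}{2 \left(-2\right)} = \frac{1}{2} \left(- \frac{1}{2}\right) 1 = - \frac{1}{4} \approx -0.25$)
$\left(-141 + R{\left(9,-6 \right)}\right) D = \left(-141 + 4\right) \left(- \frac{1}{4}\right) = \left(-137\right) \left(- \frac{1}{4}\right) = \frac{137}{4}$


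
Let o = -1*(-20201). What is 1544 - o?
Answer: -18657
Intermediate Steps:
o = 20201
1544 - o = 1544 - 1*20201 = 1544 - 20201 = -18657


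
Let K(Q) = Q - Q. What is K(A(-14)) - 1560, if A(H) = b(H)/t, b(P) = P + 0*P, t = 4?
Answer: -1560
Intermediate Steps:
b(P) = P (b(P) = P + 0 = P)
A(H) = H/4
K(Q) = 0
K(A(-14)) - 1560 = 0 - 1560 = -1560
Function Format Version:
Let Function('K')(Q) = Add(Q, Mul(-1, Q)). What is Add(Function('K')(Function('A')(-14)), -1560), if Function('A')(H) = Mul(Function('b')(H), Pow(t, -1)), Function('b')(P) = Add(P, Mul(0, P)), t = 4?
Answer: -1560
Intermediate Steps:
Function('b')(P) = P (Function('b')(P) = Add(P, 0) = P)
Function('A')(H) = Mul(Rational(1, 4), H) (Function('A')(H) = Mul(H, Pow(4, -1)) = Mul(H, Rational(1, 4)) = Mul(Rational(1, 4), H))
Function('K')(Q) = 0
Add(Function('K')(Function('A')(-14)), -1560) = Add(0, -1560) = -1560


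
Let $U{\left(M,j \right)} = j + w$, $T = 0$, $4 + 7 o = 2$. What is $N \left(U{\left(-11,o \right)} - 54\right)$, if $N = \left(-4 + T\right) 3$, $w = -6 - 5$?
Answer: $\frac{5484}{7} \approx 783.43$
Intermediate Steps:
$o = - \frac{2}{7}$ ($o = - \frac{4}{7} + \frac{1}{7} \cdot 2 = - \frac{4}{7} + \frac{2}{7} = - \frac{2}{7} \approx -0.28571$)
$w = -11$
$U{\left(M,j \right)} = -11 + j$ ($U{\left(M,j \right)} = j - 11 = -11 + j$)
$N = -12$ ($N = \left(-4 + 0\right) 3 = \left(-4\right) 3 = -12$)
$N \left(U{\left(-11,o \right)} - 54\right) = - 12 \left(\left(-11 - \frac{2}{7}\right) - 54\right) = - 12 \left(- \frac{79}{7} - 54\right) = \left(-12\right) \left(- \frac{457}{7}\right) = \frac{5484}{7}$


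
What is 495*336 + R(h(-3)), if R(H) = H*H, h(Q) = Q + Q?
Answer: 166356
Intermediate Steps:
h(Q) = 2*Q
R(H) = H²
495*336 + R(h(-3)) = 495*336 + (2*(-3))² = 166320 + (-6)² = 166320 + 36 = 166356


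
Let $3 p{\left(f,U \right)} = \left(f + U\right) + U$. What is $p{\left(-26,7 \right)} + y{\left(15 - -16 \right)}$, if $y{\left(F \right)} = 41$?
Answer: $37$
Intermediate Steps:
$p{\left(f,U \right)} = \frac{f}{3} + \frac{2 U}{3}$ ($p{\left(f,U \right)} = \frac{\left(f + U\right) + U}{3} = \frac{\left(U + f\right) + U}{3} = \frac{f + 2 U}{3} = \frac{f}{3} + \frac{2 U}{3}$)
$p{\left(-26,7 \right)} + y{\left(15 - -16 \right)} = \left(\frac{1}{3} \left(-26\right) + \frac{2}{3} \cdot 7\right) + 41 = \left(- \frac{26}{3} + \frac{14}{3}\right) + 41 = -4 + 41 = 37$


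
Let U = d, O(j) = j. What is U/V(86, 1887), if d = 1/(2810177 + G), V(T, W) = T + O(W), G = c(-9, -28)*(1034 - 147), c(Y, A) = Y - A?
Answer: 1/5577730190 ≈ 1.7928e-10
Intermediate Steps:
G = 16853 (G = (-9 - 1*(-28))*(1034 - 147) = (-9 + 28)*887 = 19*887 = 16853)
V(T, W) = T + W
d = 1/2827030 (d = 1/(2810177 + 16853) = 1/2827030 ≈ 3.5373e-7)
U = 1/2827030 ≈ 3.5373e-7
U/V(86, 1887) = 1/(2827030*(86 + 1887)) = (1/2827030)/1973 = (1/2827030)*(1/1973) = 1/5577730190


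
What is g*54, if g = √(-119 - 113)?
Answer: 108*I*√58 ≈ 822.5*I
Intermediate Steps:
g = 2*I*√58 (g = √(-232) = 2*I*√58 ≈ 15.232*I)
g*54 = (2*I*√58)*54 = 108*I*√58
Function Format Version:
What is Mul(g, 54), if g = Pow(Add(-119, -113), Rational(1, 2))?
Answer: Mul(108, I, Pow(58, Rational(1, 2))) ≈ Mul(822.50, I)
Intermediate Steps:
g = Mul(2, I, Pow(58, Rational(1, 2))) (g = Pow(-232, Rational(1, 2)) = Mul(2, I, Pow(58, Rational(1, 2))) ≈ Mul(15.232, I))
Mul(g, 54) = Mul(Mul(2, I, Pow(58, Rational(1, 2))), 54) = Mul(108, I, Pow(58, Rational(1, 2)))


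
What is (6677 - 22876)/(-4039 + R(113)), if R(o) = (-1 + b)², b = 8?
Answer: 16199/3990 ≈ 4.0599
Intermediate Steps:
R(o) = 49 (R(o) = (-1 + 8)² = 7² = 49)
(6677 - 22876)/(-4039 + R(113)) = (6677 - 22876)/(-4039 + 49) = -16199/(-3990) = -16199*(-1/3990) = 16199/3990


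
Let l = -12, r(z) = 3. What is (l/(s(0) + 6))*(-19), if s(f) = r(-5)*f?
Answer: 38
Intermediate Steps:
s(f) = 3*f
(l/(s(0) + 6))*(-19) = (-12/(3*0 + 6))*(-19) = (-12/(0 + 6))*(-19) = (-12/6)*(-19) = ((⅙)*(-12))*(-19) = -2*(-19) = 38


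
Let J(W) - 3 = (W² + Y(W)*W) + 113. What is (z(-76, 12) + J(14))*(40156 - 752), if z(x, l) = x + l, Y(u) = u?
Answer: 17495376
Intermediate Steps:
z(x, l) = l + x
J(W) = 116 + 2*W² (J(W) = 3 + ((W² + W*W) + 113) = 3 + ((W² + W²) + 113) = 3 + (2*W² + 113) = 3 + (113 + 2*W²) = 116 + 2*W²)
(z(-76, 12) + J(14))*(40156 - 752) = ((12 - 76) + (116 + 2*14²))*(40156 - 752) = (-64 + (116 + 2*196))*39404 = (-64 + (116 + 392))*39404 = (-64 + 508)*39404 = 444*39404 = 17495376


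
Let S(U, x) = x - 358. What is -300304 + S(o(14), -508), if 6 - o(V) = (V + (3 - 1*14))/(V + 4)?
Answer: -301170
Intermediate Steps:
o(V) = 6 - (-11 + V)/(4 + V) (o(V) = 6 - (V + (3 - 1*14))/(V + 4) = 6 - (V + (3 - 14))/(4 + V) = 6 - (V - 11)/(4 + V) = 6 - (-11 + V)/(4 + V))
S(U, x) = -358 + x
-300304 + S(o(14), -508) = -300304 + (-358 - 508) = -300304 - 866 = -301170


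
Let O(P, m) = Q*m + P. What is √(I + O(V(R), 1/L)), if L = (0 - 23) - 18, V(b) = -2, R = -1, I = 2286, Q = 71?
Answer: 3*√426277/41 ≈ 47.773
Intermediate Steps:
L = -41 (L = -23 - 18 = -41)
O(P, m) = P + 71*m (O(P, m) = 71*m + P = P + 71*m)
√(I + O(V(R), 1/L)) = √(2286 + (-2 + 71/(-41))) = √(2286 + (-2 + 71*(-1/41))) = √(2286 + (-2 - 71/41)) = √(2286 - 153/41) = √(93573/41) = 3*√426277/41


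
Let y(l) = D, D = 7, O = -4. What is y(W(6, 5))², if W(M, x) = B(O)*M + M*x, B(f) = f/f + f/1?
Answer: 49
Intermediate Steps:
B(f) = 1 + f (B(f) = 1 + f*1 = 1 + f)
W(M, x) = -3*M + M*x (W(M, x) = (1 - 4)*M + M*x = -3*M + M*x)
y(l) = 7
y(W(6, 5))² = 7² = 49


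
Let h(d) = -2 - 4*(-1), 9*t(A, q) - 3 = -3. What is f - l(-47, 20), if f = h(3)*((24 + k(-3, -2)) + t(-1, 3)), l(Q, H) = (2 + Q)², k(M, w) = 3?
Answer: -1971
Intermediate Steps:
t(A, q) = 0 (t(A, q) = ⅓ + (⅑)*(-3) = ⅓ - ⅓ = 0)
h(d) = 2 (h(d) = -2 - 4*(-1) = -2 + 4 = 2)
f = 54 (f = 2*((24 + 3) + 0) = 2*(27 + 0) = 2*27 = 54)
f - l(-47, 20) = 54 - (2 - 47)² = 54 - 1*(-45)² = 54 - 1*2025 = 54 - 2025 = -1971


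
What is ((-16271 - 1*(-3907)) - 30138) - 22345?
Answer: -64847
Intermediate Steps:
((-16271 - 1*(-3907)) - 30138) - 22345 = ((-16271 + 3907) - 30138) - 22345 = (-12364 - 30138) - 22345 = -42502 - 22345 = -64847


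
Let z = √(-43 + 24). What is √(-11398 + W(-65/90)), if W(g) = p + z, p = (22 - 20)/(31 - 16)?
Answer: √(-2564520 + 225*I*√19)/15 ≈ 0.020414 + 106.76*I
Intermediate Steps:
p = 2/15 ≈ 0.13333
z = I*√19 (z = √(-19) = I*√19 ≈ 4.3589*I)
W(g) = 2/15 + I*√19
√(-11398 + W(-65/90)) = √(-11398 + (2/15 + I*√19)) = √(-170968/15 + I*√19)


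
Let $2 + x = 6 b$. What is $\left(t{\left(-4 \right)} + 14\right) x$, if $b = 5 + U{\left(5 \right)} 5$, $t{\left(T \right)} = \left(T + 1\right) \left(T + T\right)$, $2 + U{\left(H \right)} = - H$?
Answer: $-6916$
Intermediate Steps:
$U{\left(H \right)} = -2 - H$
$t{\left(T \right)} = 2 T \left(1 + T\right)$ ($t{\left(T \right)} = \left(1 + T\right) 2 T = 2 T \left(1 + T\right)$)
$b = -30$ ($b = 5 + \left(-2 - 5\right) 5 = 5 - 35 = -30$)
$x = -182$ ($x = -2 + 6 \left(-30\right) = -2 - 180 = -182$)
$\left(t{\left(-4 \right)} + 14\right) x = \left(2 \left(-4\right) \left(1 - 4\right) + 14\right) \left(-182\right) = \left(2 \left(-4\right) \left(-3\right) + 14\right) \left(-182\right) = \left(24 + 14\right) \left(-182\right) = 38 \left(-182\right) = -6916$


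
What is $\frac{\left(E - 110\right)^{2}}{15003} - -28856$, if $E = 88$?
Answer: $\frac{432927052}{15003} \approx 28856.0$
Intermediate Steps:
$\frac{\left(E - 110\right)^{2}}{15003} - -28856 = \frac{\left(88 - 110\right)^{2}}{15003} - -28856 = \left(-22\right)^{2} \cdot \frac{1}{15003} + 28856 = 484 \cdot \frac{1}{15003} + 28856 = \frac{484}{15003} + 28856 = \frac{432927052}{15003}$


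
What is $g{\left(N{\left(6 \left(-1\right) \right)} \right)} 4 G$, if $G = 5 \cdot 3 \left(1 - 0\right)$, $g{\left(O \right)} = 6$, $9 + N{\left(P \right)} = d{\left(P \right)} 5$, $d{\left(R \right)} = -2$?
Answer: $360$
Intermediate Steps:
$N{\left(P \right)} = -19$ ($N{\left(P \right)} = -9 - 10 = -19$)
$G = 15$ ($G = 15 \left(1 + 0\right) = 15 \cdot 1 = 15$)
$g{\left(N{\left(6 \left(-1\right) \right)} \right)} 4 G = 6 \cdot 4 \cdot 15 = 24 \cdot 15 = 360$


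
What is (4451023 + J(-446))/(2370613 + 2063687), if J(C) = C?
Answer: 4450577/4434300 ≈ 1.0037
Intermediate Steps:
(4451023 + J(-446))/(2370613 + 2063687) = (4451023 - 446)/(2370613 + 2063687) = 4450577/4434300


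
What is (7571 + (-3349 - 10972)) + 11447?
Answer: 4697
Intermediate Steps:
(7571 + (-3349 - 10972)) + 11447 = (7571 - 14321) + 11447 = -6750 + 11447 = 4697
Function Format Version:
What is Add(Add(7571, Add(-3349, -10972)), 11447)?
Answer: 4697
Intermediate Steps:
Add(Add(7571, Add(-3349, -10972)), 11447) = Add(Add(7571, -14321), 11447) = Add(-6750, 11447) = 4697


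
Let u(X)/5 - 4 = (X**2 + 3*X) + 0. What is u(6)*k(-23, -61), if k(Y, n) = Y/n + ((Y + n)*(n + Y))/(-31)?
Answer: -124613870/1891 ≈ -65898.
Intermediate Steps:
k(Y, n) = -(Y + n)**2/31 + Y/n (k(Y, n) = Y/n + ((Y + n)*(Y + n))*(-1/31) = Y/n + (Y + n)**2*(-1/31) = Y/n - (Y + n)**2/31 = -(Y + n)**2/31 + Y/n)
u(X) = 20 + 5*X**2 + 15*X (u(X) = 20 + 5*((X**2 + 3*X) + 0) = 20 + 5*(X**2 + 3*X) = 20 + (5*X**2 + 15*X) = 20 + 5*X**2 + 15*X)
u(6)*k(-23, -61) = (20 + 5*6**2 + 15*6)*(-(-23 - 61)**2/31 - 23/(-61)) = (20 + 5*36 + 90)*(-1/31*(-84)**2 - 23*(-1/61)) = (20 + 180 + 90)*(-1/31*7056 + 23/61) = 290*(-7056/31 + 23/61) = 290*(-429703/1891) = -124613870/1891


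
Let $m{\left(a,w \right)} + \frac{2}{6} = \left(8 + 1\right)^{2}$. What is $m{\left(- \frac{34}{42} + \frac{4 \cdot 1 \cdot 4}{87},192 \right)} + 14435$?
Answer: $\frac{43547}{3} \approx 14516.0$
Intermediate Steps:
$m{\left(a,w \right)} = \frac{242}{3}$ ($m{\left(a,w \right)} = - \frac{1}{3} + \left(8 + 1\right)^{2} = - \frac{1}{3} + 9^{2} = - \frac{1}{3} + 81 = \frac{242}{3}$)
$m{\left(- \frac{34}{42} + \frac{4 \cdot 1 \cdot 4}{87},192 \right)} + 14435 = \frac{242}{3} + 14435 = \frac{43547}{3}$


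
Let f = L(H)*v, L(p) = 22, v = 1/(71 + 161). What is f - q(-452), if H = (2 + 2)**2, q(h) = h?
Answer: 52443/116 ≈ 452.09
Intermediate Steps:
v = 1/232 ≈ 0.0043103
H = 16 (H = 4**2 = 16)
f = 11/116 (f = 22*(1/232) = 11/116 ≈ 0.094828)
f - q(-452) = 11/116 - 1*(-452) = 11/116 + 452 = 52443/116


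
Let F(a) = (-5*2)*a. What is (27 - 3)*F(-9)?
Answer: 2160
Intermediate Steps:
F(a) = -10*a
(27 - 3)*F(-9) = (27 - 3)*(-10*(-9)) = 24*90 = 2160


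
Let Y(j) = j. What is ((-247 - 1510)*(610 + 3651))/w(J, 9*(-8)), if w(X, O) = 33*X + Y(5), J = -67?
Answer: 7486577/2206 ≈ 3393.7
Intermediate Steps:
w(X, O) = 5 + 33*X (w(X, O) = 33*X + 5 = 5 + 33*X)
((-247 - 1510)*(610 + 3651))/w(J, 9*(-8)) = ((-247 - 1510)*(610 + 3651))/(5 + 33*(-67)) = (-1757*4261)/(5 - 2211) = -7486577/(-2206) = -7486577*(-1/2206) = 7486577/2206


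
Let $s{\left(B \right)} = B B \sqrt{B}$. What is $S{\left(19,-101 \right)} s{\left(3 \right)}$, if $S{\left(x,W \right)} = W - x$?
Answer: $- 1080 \sqrt{3} \approx -1870.6$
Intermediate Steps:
$s{\left(B \right)} = B^{\frac{5}{2}}$ ($s{\left(B \right)} = B^{2} \sqrt{B} = B^{\frac{5}{2}}$)
$S{\left(19,-101 \right)} s{\left(3 \right)} = \left(-101 - 19\right) 3^{\frac{5}{2}} = \left(-101 - 19\right) 9 \sqrt{3} = - 120 \cdot 9 \sqrt{3} = - 1080 \sqrt{3}$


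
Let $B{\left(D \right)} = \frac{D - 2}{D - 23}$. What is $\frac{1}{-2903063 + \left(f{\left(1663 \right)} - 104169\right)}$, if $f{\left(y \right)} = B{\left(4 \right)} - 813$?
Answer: $- \frac{19}{57152857} \approx -3.3244 \cdot 10^{-7}$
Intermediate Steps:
$B{\left(D \right)} = \frac{-2 + D}{-23 + D}$
$f{\left(y \right)} = - \frac{15449}{19}$ ($f{\left(y \right)} = \frac{-2 + 4}{-23 + 4} - 813 = \frac{1}{-19} \cdot 2 - 813 = \left(- \frac{1}{19}\right) 2 - 813 = - \frac{2}{19} - 813 = - \frac{15449}{19}$)
$\frac{1}{-2903063 + \left(f{\left(1663 \right)} - 104169\right)} = \frac{1}{-2903063 - \frac{1994660}{19}} = \frac{1}{- \frac{57152857}{19}} = - \frac{19}{57152857}$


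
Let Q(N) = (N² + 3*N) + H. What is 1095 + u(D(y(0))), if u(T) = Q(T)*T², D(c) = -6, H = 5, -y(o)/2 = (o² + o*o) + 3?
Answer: 1923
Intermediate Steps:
y(o) = -6 - 4*o² (y(o) = -2*((o² + o*o) + 3) = -2*((o² + o²) + 3) = -2*(2*o² + 3) = -2*(3 + 2*o²) = -6 - 4*o²)
Q(N) = 5 + N² + 3*N (Q(N) = (N² + 3*N) + 5 = 5 + N² + 3*N)
u(T) = T²*(5 + T² + 3*T) (u(T) = (5 + T² + 3*T)*T² = T²*(5 + T² + 3*T))
1095 + u(D(y(0))) = 1095 + (-6)²*(5 + (-6)² + 3*(-6)) = 1095 + 36*(5 + 36 - 18) = 1095 + 36*23 = 1095 + 828 = 1923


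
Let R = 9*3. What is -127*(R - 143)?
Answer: 14732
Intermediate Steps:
R = 27
-127*(R - 143) = -127*(27 - 143) = -127*(-116) = 14732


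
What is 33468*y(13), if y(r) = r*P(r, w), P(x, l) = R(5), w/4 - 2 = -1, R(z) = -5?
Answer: -2175420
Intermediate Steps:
w = 4 (w = 8 + 4*(-1) = 8 - 4 = 4)
P(x, l) = -5
y(r) = -5*r (y(r) = r*(-5) = -5*r)
33468*y(13) = 33468*(-5*13) = 33468*(-65) = -2175420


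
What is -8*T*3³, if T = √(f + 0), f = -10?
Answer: -216*I*√10 ≈ -683.05*I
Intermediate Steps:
T = I*√10 (T = √(-10 + 0) = √(-10) = I*√10 ≈ 3.1623*I)
-8*T*3³ = -8*I*√10*3³ = -8*I*√10*27 = -216*I*√10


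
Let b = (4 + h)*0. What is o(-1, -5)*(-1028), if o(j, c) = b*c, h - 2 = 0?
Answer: 0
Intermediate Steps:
h = 2 (h = 2 + 0 = 2)
b = 0 (b = (4 + 2)*0 = 6*0 = 0)
o(j, c) = 0 (o(j, c) = 0*c = 0)
o(-1, -5)*(-1028) = 0*(-1028) = 0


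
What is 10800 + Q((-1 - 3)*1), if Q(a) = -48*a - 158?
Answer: 10834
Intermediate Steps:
Q(a) = -158 - 48*a
10800 + Q((-1 - 3)*1) = 10800 + (-158 - 48*(-1 - 3)) = 10800 + (-158 - (-192)) = 10800 + (-158 - 48*(-4)) = 10800 + (-158 + 192) = 10800 + 34 = 10834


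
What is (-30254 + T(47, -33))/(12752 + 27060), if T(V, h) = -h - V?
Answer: -7567/9953 ≈ -0.76027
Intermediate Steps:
T(V, h) = -V - h
(-30254 + T(47, -33))/(12752 + 27060) = (-30254 + (-1*47 - 1*(-33)))/(12752 + 27060) = (-30254 + (-47 + 33))/39812 = (-30254 - 14)*(1/39812) = -30268*1/39812 = -7567/9953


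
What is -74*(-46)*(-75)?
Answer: -255300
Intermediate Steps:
-74*(-46)*(-75) = 3404*(-75) = -255300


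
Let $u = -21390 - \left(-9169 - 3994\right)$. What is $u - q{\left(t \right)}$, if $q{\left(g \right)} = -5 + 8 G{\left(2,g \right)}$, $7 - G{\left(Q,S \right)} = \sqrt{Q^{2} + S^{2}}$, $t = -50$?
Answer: $-8278 + 16 \sqrt{626} \approx -7877.7$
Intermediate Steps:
$G{\left(Q,S \right)} = 7 - \sqrt{Q^{2} + S^{2}}$
$q{\left(g \right)} = 51 - 8 \sqrt{4 + g^{2}}$ ($q{\left(g \right)} = -5 + 8 \left(7 - \sqrt{2^{2} + g^{2}}\right) = -5 + 8 \left(7 - \sqrt{4 + g^{2}}\right) = -5 - \left(-56 + 8 \sqrt{4 + g^{2}}\right) = 51 - 8 \sqrt{4 + g^{2}}$)
$u = -8227$ ($u = -21390 - -13163 = -21390 + 13163 = -8227$)
$u - q{\left(t \right)} = -8227 - \left(51 - 8 \sqrt{4 + \left(-50\right)^{2}}\right) = -8227 - \left(51 - 8 \sqrt{4 + 2500}\right) = -8227 - \left(51 - 8 \sqrt{2504}\right) = -8227 - \left(51 - 8 \cdot 2 \sqrt{626}\right) = -8227 - \left(51 - 16 \sqrt{626}\right) = -8278 + 16 \sqrt{626}$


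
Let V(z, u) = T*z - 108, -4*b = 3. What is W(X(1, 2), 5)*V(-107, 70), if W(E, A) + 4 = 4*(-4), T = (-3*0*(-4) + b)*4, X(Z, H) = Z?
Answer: -4260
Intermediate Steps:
b = -¾ (b = -¼*3 = -¾ ≈ -0.75000)
T = -3 (T = (-3*0*(-4) - ¾)*4 = (0*(-4) - ¾)*4 = (0 - ¾)*4 = -¾*4 = -3)
V(z, u) = -108 - 3*z (V(z, u) = -3*z - 108 = -108 - 3*z)
W(E, A) = -20 (W(E, A) = -4 + 4*(-4) = -4 - 16 = -20)
W(X(1, 2), 5)*V(-107, 70) = -20*(-108 - 3*(-107)) = -20*(-108 + 321) = -20*213 = -4260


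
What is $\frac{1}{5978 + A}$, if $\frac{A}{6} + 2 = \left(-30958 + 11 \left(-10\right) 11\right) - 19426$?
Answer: $- \frac{1}{303598} \approx -3.2938 \cdot 10^{-6}$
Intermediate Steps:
$A = -309576$ ($A = -12 + 6 \left(\left(-30958 + 11 \left(-10\right) 11\right) - 19426\right) = -12 + 6 \left(\left(-30958 - 1210\right) - 19426\right) = -12 + 6 \left(-32168 - 19426\right) = -12 + 6 \left(-51594\right) = -12 - 309564 = -309576$)
$\frac{1}{5978 + A} = \frac{1}{5978 - 309576} = \frac{1}{-303598} = - \frac{1}{303598}$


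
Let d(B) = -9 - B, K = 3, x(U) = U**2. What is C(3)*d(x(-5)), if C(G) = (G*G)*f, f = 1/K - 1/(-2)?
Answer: -255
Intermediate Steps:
f = 5/6 (f = 1/3 - 1/(-2) = 1*(1/3) - 1*(-1/2) = 1/3 + 1/2 = 5/6 ≈ 0.83333)
C(G) = 5*G**2/6 (C(G) = (G*G)*(5/6) = G**2*(5/6) = 5*G**2/6)
C(3)*d(x(-5)) = ((5/6)*3**2)*(-9 - 1*(-5)**2) = ((5/6)*9)*(-9 - 1*25) = 15*(-9 - 25)/2 = (15/2)*(-34) = -255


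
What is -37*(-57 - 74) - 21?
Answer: 4826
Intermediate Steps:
-37*(-57 - 74) - 21 = -37*(-131) - 21 = 4847 - 21 = 4826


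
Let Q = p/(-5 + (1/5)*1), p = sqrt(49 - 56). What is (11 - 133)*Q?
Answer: 305*I*sqrt(7)/12 ≈ 67.246*I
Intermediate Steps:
p = I*sqrt(7) (p = sqrt(-7) = I*sqrt(7) ≈ 2.6458*I)
Q = -5*I*sqrt(7)/24 (Q = (I*sqrt(7))/(-5 + (1/5)*1) = (I*sqrt(7))/(-5 + 1/5) = (I*sqrt(7))/(-24/5) = (I*sqrt(7))*(-5/24) = -5*I*sqrt(7)/24 ≈ -0.5512*I)
(11 - 133)*Q = (11 - 133)*(-5*I*sqrt(7)/24) = -(-305)*I*sqrt(7)/12 = 305*I*sqrt(7)/12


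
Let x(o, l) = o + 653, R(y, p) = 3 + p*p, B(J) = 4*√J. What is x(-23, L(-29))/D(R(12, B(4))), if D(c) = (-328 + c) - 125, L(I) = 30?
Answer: -315/193 ≈ -1.6321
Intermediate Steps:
R(y, p) = 3 + p²
x(o, l) = 653 + o
D(c) = -453 + c
x(-23, L(-29))/D(R(12, B(4))) = (653 - 23)/(-453 + (3 + (4*√4)²)) = 630/(-453 + (3 + (4*2)²)) = 630/(-453 + (3 + 8²)) = 630/(-453 + (3 + 64)) = 630/(-453 + 67) = 630/(-386) = 630*(-1/386) = -315/193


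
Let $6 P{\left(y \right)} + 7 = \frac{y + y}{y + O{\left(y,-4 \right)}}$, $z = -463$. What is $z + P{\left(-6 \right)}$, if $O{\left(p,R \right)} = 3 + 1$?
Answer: $- \frac{2779}{6} \approx -463.17$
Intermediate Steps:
$O{\left(p,R \right)} = 4$
$P{\left(y \right)} = - \frac{7}{6} + \frac{y}{3 \left(4 + y\right)}$ ($P{\left(y \right)} = - \frac{7}{6} + \frac{\left(y + y\right) \frac{1}{y + 4}}{6} = - \frac{7}{6} + \frac{2 y \frac{1}{4 + y}}{6} = - \frac{7}{6} + \frac{y}{3 \left(4 + y\right)}$)
$z + P{\left(-6 \right)} = -463 + \frac{-28 - -30}{6 \left(4 - 6\right)} = -463 + \frac{-28 + 30}{6 \left(-2\right)} = -463 + \frac{1}{6} \left(- \frac{1}{2}\right) 2 = -463 - \frac{1}{6} = - \frac{2779}{6}$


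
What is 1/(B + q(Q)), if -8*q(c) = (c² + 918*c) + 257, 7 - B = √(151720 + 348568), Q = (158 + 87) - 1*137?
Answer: -888072/12290979649 + 512*√7817/12290979649 ≈ -6.8571e-5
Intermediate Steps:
Q = 108 (Q = 245 - 137 = 108)
B = 7 - 8*√7817 (B = 7 - √(151720 + 348568) = 7 - √500288 = 7 - 8*√7817 ≈ -700.31)
q(c) = -257/8 - 459*c/4 - c²/8 (q(c) = -((c² + 918*c) + 257)/8 = -(257 + c² + 918*c)/8 = -257/8 - 459*c/4 - c²/8)
1/(B + q(Q)) = 1/((7 - 8*√7817) + (-257/8 - 459/4*108 - ⅛*108²)) = 1/((7 - 8*√7817) + (-257/8 - 12393 - ⅛*11664)) = 1/((7 - 8*√7817) + (-257/8 - 12393 - 1458)) = 1/((7 - 8*√7817) - 111065/8) = 1/(-111009/8 - 8*√7817)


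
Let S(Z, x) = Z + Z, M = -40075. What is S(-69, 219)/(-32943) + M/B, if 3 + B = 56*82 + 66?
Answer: -12567127/1460473 ≈ -8.6048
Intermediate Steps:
S(Z, x) = 2*Z
B = 4655 (B = -3 + (56*82 + 66) = -3 + (4592 + 66) = -3 + 4658 = 4655)
S(-69, 219)/(-32943) + M/B = (2*(-69))/(-32943) - 40075/4655 = -138*(-1/32943) - 40075*1/4655 = 46/10981 - 1145/133 = -12567127/1460473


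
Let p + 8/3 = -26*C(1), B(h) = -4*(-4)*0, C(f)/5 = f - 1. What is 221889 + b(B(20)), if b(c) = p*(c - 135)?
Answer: 222249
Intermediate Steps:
C(f) = -5 + 5*f (C(f) = 5*(f - 1) = 5*(-1 + f) = -5 + 5*f)
B(h) = 0 (B(h) = 16*0 = 0)
p = -8/3 (p = -8/3 - 26*(-5 + 5*1) = -8/3 - 26*(-5 + 5) = -8/3 - 26*0 = -8/3 + 0 = -8/3 ≈ -2.6667)
b(c) = 360 - 8*c/3 (b(c) = -8*(c - 135)/3 = -8*(-135 + c)/3 = 360 - 8*c/3)
221889 + b(B(20)) = 221889 + (360 - 8/3*0) = 221889 + (360 + 0) = 221889 + 360 = 222249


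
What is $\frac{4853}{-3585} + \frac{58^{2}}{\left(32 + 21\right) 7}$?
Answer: $\frac{10259477}{1330035} \approx 7.7137$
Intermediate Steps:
$\frac{4853}{-3585} + \frac{58^{2}}{\left(32 + 21\right) 7} = 4853 \left(- \frac{1}{3585}\right) + \frac{3364}{53 \cdot 7} = - \frac{4853}{3585} + \frac{3364}{371} = \frac{10259477}{1330035}$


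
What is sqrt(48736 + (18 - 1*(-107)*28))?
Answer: 15*sqrt(230) ≈ 227.49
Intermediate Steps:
sqrt(48736 + (18 - 1*(-107)*28)) = sqrt(48736 + (18 + 107*28)) = sqrt(48736 + (18 + 2996)) = sqrt(48736 + 3014) = sqrt(51750) = 15*sqrt(230)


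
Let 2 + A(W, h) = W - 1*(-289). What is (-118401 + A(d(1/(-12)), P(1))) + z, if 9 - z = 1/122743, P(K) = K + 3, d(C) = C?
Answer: -173958866935/1472916 ≈ -1.1811e+5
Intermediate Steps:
P(K) = 3 + K
A(W, h) = 287 + W (A(W, h) = -2 + (W - 1*(-289)) = -2 + (W + 289) = -2 + (289 + W) = 287 + W)
z = 1104686/122743 (z = 9 - 1/122743 = 1104686/122743 ≈ 9.0000)
(-118401 + A(d(1/(-12)), P(1))) + z = (-118401 + (287 + 1/(-12))) + 1104686/122743 = (-118401 + (287 - 1/12)) + 1104686/122743 = (-118401 + 3443/12) + 1104686/122743 = -1417369/12 + 1104686/122743 = -173958866935/1472916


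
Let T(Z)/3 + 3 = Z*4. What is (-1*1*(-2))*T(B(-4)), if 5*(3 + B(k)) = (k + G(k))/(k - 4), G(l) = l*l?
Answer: -486/5 ≈ -97.200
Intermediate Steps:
G(l) = l²
B(k) = -3 + (k + k²)/(5*(-4 + k)) (B(k) = -3 + ((k + k²)/(k - 4))/5 = -3 + ((k + k²)/(-4 + k))/5 = -3 + (k + k²)/(5*(-4 + k)))
T(Z) = -9 + 12*Z (T(Z) = -9 + 3*(Z*4) = -9 + 3*(4*Z) = -9 + 12*Z)
(-1*1*(-2))*T(B(-4)) = (-1*1*(-2))*(-9 + 12*((60 + (-4)² - 14*(-4))/(5*(-4 - 4)))) = (-1*(-2))*(-9 + 12*((⅕)*(60 + 16 + 56)/(-8))) = 2*(-9 + 12*((⅕)*(-⅛)*132)) = 2*(-9 + 12*(-33/10)) = 2*(-9 - 198/5) = 2*(-243/5) = -486/5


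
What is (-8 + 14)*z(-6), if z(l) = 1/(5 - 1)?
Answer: 3/2 ≈ 1.5000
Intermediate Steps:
z(l) = ¼ (z(l) = 1/4 = ¼)
(-8 + 14)*z(-6) = (-8 + 14)*(¼) = 6*(¼) = 3/2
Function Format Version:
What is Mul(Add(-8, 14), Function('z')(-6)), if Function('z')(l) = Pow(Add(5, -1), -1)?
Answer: Rational(3, 2) ≈ 1.5000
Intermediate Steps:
Function('z')(l) = Rational(1, 4) (Function('z')(l) = Pow(4, -1) = Rational(1, 4))
Mul(Add(-8, 14), Function('z')(-6)) = Mul(Add(-8, 14), Rational(1, 4)) = Mul(6, Rational(1, 4)) = Rational(3, 2)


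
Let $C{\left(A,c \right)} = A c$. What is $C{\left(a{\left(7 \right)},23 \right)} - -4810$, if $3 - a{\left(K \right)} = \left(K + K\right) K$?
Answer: $2625$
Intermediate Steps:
$a{\left(K \right)} = 3 - 2 K^{2}$ ($a{\left(K \right)} = 3 - \left(K + K\right) K = 3 - 2 K K = 3 - 2 K^{2}$)
$C{\left(a{\left(7 \right)},23 \right)} - -4810 = \left(3 - 2 \cdot 7^{2}\right) 23 - -4810 = \left(3 - 98\right) 23 + 4810 = \left(-95\right) 23 + 4810 = -2185 + 4810 = 2625$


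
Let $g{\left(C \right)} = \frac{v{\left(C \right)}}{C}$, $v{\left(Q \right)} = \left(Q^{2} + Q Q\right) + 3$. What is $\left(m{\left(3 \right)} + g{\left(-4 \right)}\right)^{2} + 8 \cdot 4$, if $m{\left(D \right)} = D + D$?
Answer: $\frac{633}{16} \approx 39.563$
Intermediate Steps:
$m{\left(D \right)} = 2 D$
$v{\left(Q \right)} = 3 + 2 Q^{2}$ ($v{\left(Q \right)} = \left(Q^{2} + Q^{2}\right) + 3 = 2 Q^{2} + 3 = 3 + 2 Q^{2}$)
$g{\left(C \right)} = \frac{3 + 2 C^{2}}{C}$
$\left(m{\left(3 \right)} + g{\left(-4 \right)}\right)^{2} + 8 \cdot 4 = \left(2 \cdot 3 + \left(2 \left(-4\right) + \frac{3}{-4}\right)\right)^{2} + 8 \cdot 4 = \left(6 + \left(-8 + 3 \left(- \frac{1}{4}\right)\right)\right)^{2} + 32 = \left(6 - \frac{35}{4}\right)^{2} + 32 = \left(- \frac{11}{4}\right)^{2} + 32 = \frac{121}{16} + 32 = \frac{633}{16}$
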